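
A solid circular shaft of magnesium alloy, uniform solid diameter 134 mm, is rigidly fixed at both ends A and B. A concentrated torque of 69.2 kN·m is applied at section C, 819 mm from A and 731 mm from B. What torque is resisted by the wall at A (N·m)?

32600 N·m

With uniform GJ and both ends fixed, compatibility θ_AC = θ_CB gives T_A·a = T_B·b, together with T_A + T_B = T₀.
T_A = T₀·b/(a+b) = 69200·731/1550 = 32640 N·m; T_B = 36560 N·m.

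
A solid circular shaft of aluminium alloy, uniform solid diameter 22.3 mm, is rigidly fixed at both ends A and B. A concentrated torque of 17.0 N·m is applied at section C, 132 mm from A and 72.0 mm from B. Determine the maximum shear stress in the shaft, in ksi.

With uniform GJ and both ends fixed, compatibility θ_AC = θ_CB gives T_A·a = T_B·b, together with T_A + T_B = T₀.
T_A = T₀·b/(a+b) = 17.00·72.0/204.0 = 6.000 N·m; T_B = 11.00 N·m.
τ in each portion: τ_AC = 2.76×10^6 Pa, τ_CB = 5.05×10^6 Pa; maximum is in CB.
τ_max = T_CB·r/J = 11.00·0.0112/2.43×10^-8 = 5.052×10^6 Pa.

0.733 ksi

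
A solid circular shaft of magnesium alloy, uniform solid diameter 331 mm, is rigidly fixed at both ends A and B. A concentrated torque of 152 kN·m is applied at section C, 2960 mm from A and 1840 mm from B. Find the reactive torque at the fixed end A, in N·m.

With uniform GJ and both ends fixed, compatibility θ_AC = θ_CB gives T_A·a = T_B·b, together with T_A + T_B = T₀.
T_A = T₀·b/(a+b) = 152000·1840/4800 = 58270 N·m; T_B = 93730 N·m.

58300 N·m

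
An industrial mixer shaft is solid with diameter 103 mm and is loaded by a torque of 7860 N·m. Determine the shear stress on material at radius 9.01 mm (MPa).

J = πd⁴/32 = π(0.103)⁴/32 = 1.105×10^-5 m⁴.
Shear stress varies linearly with radius: τ = T·r/J = 7860 × 0.00901 / 1.105×10^-5 = 6.409×10^6 Pa.

6.41 MPa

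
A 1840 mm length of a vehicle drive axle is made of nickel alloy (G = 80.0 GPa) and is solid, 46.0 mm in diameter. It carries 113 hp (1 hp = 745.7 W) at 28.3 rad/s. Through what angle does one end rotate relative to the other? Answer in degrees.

8.93°

ω = 28.3 rad/s, so T = P/ω = 113×745.7 / 28.30 = 2978 N·m.
J = πd⁴/32 = π(0.0460)⁴/32 = 4.396×10^-7 m⁴.
θ = T·L/(G·J) = 2978 × 1.84 / (80.0×10⁹ × 4.396×10^-7) = 0.1558 rad.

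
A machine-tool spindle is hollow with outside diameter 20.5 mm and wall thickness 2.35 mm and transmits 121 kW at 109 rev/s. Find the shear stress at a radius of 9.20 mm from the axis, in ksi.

21.0 ksi

ω = 2π·109 = 684.9 rad/s, so T = P/ω = 121×10³ / 684.9 = 176.7 N·m.
J = π(d_o⁴ − d_i⁴)/32 = π(0.0205⁴ − 0.0158⁴)/32 = 1.122×10^-8 m⁴.
Shear stress varies linearly with radius: τ = T·r/J = 176.7 × 0.00920 / 1.122×10^-8 = 1.449×10^8 Pa.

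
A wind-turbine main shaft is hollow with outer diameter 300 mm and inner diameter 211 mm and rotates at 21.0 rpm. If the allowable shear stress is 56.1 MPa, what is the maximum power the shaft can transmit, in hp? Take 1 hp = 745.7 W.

J = π(d_o⁴ − d_i⁴)/32 = π(0.300⁴ − 0.211⁴)/32 = 6.006×10^-4 m⁴.
T_max = τ_allow·J/r = 5.61×10^7 × 6.006×10^-4 / 0.150 = 224600 N·m.
ω = 2π·21.0/60 = 2.199 rad/s, so P_max = T_max·ω = 4.940×10^5 W.

662 hp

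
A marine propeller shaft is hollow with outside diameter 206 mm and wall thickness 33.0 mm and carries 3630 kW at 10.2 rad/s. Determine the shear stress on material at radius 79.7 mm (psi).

ω = 10.2 rad/s, so T = P/ω = 3630×10³ / 10.20 = 355900 N·m.
J = π(d_o⁴ − d_i⁴)/32 = π(0.206⁴ − 0.140⁴)/32 = 1.391×10^-4 m⁴.
Shear stress varies linearly with radius: τ = T·r/J = 355900 × 0.0797 / 1.391×10^-4 = 2.039×10^8 Pa.

29600 psi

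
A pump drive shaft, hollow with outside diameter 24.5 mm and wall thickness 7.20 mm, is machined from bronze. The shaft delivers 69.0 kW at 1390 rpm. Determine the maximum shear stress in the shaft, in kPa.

169000 kPa

ω = 2π·1390/60 = 145.6 rad/s, so T = P/ω = 69.0×10³ / 145.6 = 474.0 N·m.
J = π(d_o⁴ − d_i⁴)/32 = π(0.0245⁴ − 0.0101⁴)/32 = 3.435×10^-8 m⁴.
τ_max = T·r/J = 474.0 × 0.0123 / 3.435×10^-8 = 1.690×10^8 Pa.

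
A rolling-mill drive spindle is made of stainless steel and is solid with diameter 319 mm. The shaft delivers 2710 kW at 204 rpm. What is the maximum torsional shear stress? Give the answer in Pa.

ω = 2π·204/60 = 21.36 rad/s, so T = P/ω = 2710×10³ / 21.36 = 126900 N·m.
J = πd⁴/32 = π(0.319)⁴/32 = 1.017×10^-3 m⁴.
τ_max = T·r/J = 126900 × 0.160 / 1.017×10^-3 = 1.990×10^7 Pa.

1.99e7 Pa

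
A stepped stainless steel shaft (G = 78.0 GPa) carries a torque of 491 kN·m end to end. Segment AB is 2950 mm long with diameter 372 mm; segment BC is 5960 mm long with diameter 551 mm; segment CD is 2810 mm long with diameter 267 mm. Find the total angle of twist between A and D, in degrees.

2.83°

J_AB = π(0.372)⁴/32 = 1.88×10^-3 m⁴; J_BC = π(0.551)⁴/32 = 9.05×10^-3 m⁴; J_CD = π(0.267)⁴/32 = 4.99×10^-4 m⁴.
θ = (T/G)·Σ L_i/J_i = (491000/78.0×10⁹)·(2.95/1.88×10^-3 + 5.96/9.05×10^-3 + 2.81/4.99×10^-4) = 0.04948 rad.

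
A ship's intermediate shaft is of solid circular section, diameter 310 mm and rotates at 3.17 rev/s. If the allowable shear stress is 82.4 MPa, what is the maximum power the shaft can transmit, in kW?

J = πd⁴/32 = π(0.310)⁴/32 = 9.067×10^-4 m⁴.
T_max = τ_allow·J/r = 8.24×10^7 × 9.067×10^-4 / 0.155 = 482000 N·m.
ω = 2π·3.17 = 19.92 rad/s, so P_max = T_max·ω = 9.600×10^6 W.

9600 kW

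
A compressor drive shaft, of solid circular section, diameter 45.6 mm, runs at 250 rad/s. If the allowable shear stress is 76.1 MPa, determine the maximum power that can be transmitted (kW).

354 kW

J = πd⁴/32 = π(0.0456)⁴/32 = 4.245×10^-7 m⁴.
T_max = τ_allow·J/r = 7.61×10^7 × 4.245×10^-7 / 0.0228 = 1417 N·m.
ω = 250 rad/s, so P_max = T_max·ω = 3.542×10^5 W.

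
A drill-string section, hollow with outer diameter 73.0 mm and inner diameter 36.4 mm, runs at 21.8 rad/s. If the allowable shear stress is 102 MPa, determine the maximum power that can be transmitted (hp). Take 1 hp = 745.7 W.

J = π(d_o⁴ − d_i⁴)/32 = π(0.0730⁴ − 0.0364⁴)/32 = 2.616×10^-6 m⁴.
T_max = τ_allow·J/r = 1.02×10^8 × 2.616×10^-6 / 0.0365 = 7309 N·m.
ω = 21.8 rad/s, so P_max = T_max·ω = 1.593×10^5 W.

214 hp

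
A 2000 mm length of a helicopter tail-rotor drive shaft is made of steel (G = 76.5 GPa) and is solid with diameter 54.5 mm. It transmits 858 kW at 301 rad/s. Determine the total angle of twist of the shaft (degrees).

4.93°

ω = 301 rad/s, so T = P/ω = 858×10³ / 301.0 = 2850 N·m.
J = πd⁴/32 = π(0.0545)⁴/32 = 8.661×10^-7 m⁴.
θ = T·L/(G·J) = 2850 × 2.00 / (76.5×10⁹ × 8.661×10^-7) = 0.08604 rad.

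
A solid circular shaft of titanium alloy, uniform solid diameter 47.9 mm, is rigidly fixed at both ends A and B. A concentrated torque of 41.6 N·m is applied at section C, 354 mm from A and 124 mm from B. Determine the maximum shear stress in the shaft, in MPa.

With uniform GJ and both ends fixed, compatibility θ_AC = θ_CB gives T_A·a = T_B·b, together with T_A + T_B = T₀.
T_A = T₀·b/(a+b) = 41.60·124/478.0 = 10.79 N·m; T_B = 30.81 N·m.
τ in each portion: τ_AC = 5.00×10^5 Pa, τ_CB = 1.43×10^6 Pa; maximum is in CB.
τ_max = T_CB·r/J = 30.81·0.0239/5.17×10^-7 = 1.428×10^6 Pa.

1.43 MPa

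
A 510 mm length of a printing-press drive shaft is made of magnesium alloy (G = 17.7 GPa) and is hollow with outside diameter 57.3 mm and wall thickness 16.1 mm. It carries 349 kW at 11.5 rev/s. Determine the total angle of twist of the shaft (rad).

ω = 2π·11.5 = 72.26 rad/s, so T = P/ω = 349×10³ / 72.26 = 4830 N·m.
J = π(d_o⁴ − d_i⁴)/32 = π(0.0573⁴ − 0.0251⁴)/32 = 1.019×10^-6 m⁴.
θ = T·L/(G·J) = 4830 × 0.510 / (17.7×10⁹ × 1.019×10^-6) = 0.1365 rad.

0.137 rad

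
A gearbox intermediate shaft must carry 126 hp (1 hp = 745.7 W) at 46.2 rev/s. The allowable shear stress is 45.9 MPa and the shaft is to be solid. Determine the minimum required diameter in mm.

33.0 mm

ω = 2π·46.2 = 290.3 rad/s, so T = P/ω = 126×745.7 / 290.3 = 323.7 N·m.
For a solid shaft τ_max = 16T/(πd³), so d = (16T/(π τ_allow))^(1/3) = (16·323.7/(π·4.59×10^7))^(1/3) = 0.03299 m.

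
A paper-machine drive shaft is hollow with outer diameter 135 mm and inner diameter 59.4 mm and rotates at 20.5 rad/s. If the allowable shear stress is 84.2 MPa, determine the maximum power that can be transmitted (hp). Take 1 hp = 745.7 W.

J = π(d_o⁴ − d_i⁴)/32 = π(0.135⁴ − 0.0594⁴)/32 = 3.139×10^-5 m⁴.
T_max = τ_allow·J/r = 8.42×10^7 × 3.139×10^-5 / 0.0675 = 39150 N·m.
ω = 20.5 rad/s, so P_max = T_max·ω = 8.026×10^5 W.

1080 hp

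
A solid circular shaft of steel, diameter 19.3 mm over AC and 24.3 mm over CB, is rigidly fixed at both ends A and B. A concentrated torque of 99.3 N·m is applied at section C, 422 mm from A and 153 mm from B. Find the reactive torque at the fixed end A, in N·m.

12.5 N·m

Compatibility: T_A·a/J_AC = T_B·b/J_CB with T_A + T_B = T₀.
J_AC = 1.36×10^-8 m⁴, J_CB = 3.42×10^-8 m⁴, so T_A = T₀·(J_AC/a)/((J_AC/a)+(J_CB/b)) = 12.52 N·m, T_B = 86.78 N·m.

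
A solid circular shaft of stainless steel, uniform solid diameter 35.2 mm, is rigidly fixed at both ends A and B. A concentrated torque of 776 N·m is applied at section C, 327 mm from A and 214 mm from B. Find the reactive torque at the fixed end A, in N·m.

307 N·m

With uniform GJ and both ends fixed, compatibility θ_AC = θ_CB gives T_A·a = T_B·b, together with T_A + T_B = T₀.
T_A = T₀·b/(a+b) = 776.0·214/541.0 = 307.0 N·m; T_B = 469.0 N·m.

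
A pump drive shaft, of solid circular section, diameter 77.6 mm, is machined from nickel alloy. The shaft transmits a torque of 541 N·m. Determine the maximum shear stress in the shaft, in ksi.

J = πd⁴/32 = π(0.0776)⁴/32 = 3.560×10^-6 m⁴.
τ_max = T·r/J = 541.0 × 0.0388 / 3.560×10^-6 = 5.896×10^6 Pa.

0.855 ksi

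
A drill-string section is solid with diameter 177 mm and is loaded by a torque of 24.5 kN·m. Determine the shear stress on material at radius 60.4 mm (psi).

2230 psi

J = πd⁴/32 = π(0.177)⁴/32 = 9.636×10^-5 m⁴.
Shear stress varies linearly with radius: τ = T·r/J = 24500 × 0.0604 / 9.636×10^-5 = 1.536×10^7 Pa.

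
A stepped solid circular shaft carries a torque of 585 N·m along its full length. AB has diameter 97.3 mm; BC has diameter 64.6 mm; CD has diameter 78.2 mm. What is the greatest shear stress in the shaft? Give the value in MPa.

Under the same torque, τ_max = 16T/(πd³) is largest where d is smallest — segment BC (d = 64.6 mm).
τ_max = 16·585.0/(π·(0.0646)³) = 1.105×10^7 Pa.

11.1 MPa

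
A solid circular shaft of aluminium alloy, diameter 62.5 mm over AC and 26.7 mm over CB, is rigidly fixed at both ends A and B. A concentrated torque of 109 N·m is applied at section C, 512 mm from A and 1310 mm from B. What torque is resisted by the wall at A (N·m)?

108 N·m

Compatibility: T_A·a/J_AC = T_B·b/J_CB with T_A + T_B = T₀.
J_AC = 1.50×10^-6 m⁴, J_CB = 4.99×10^-8 m⁴, so T_A = T₀·(J_AC/a)/((J_AC/a)+(J_CB/b)) = 107.6 N·m, T_B = 1.401 N·m.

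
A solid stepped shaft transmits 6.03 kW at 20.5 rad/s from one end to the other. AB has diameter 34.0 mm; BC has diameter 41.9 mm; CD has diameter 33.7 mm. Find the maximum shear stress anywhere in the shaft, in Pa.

ω = 20.5 rad/s, so T = P/ω = 6.03×10³ / 20.50 = 294.1 N·m.
Under the same torque, τ_max = 16T/(πd³) is largest where d is smallest — segment CD (d = 33.7 mm).
τ_max = 16·294.1/(π·(0.0337)³) = 3.914×10^7 Pa.

3.91e7 Pa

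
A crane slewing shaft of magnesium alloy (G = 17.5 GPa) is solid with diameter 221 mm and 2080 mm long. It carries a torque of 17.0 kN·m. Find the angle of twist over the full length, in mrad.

8.63 mrad

J = πd⁴/32 = π(0.221)⁴/32 = 2.342×10^-4 m⁴.
θ = T·L/(G·J) = 17000 × 2.08 / (17.5×10⁹ × 2.342×10^-4) = 8.628×10^-3 rad.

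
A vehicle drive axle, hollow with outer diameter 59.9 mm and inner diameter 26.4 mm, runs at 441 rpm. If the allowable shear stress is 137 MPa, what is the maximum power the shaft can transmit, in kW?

J = π(d_o⁴ − d_i⁴)/32 = π(0.0599⁴ − 0.0264⁴)/32 = 1.216×10^-6 m⁴.
T_max = τ_allow·J/r = 1.37×10^8 × 1.216×10^-6 / 0.0300 = 5563 N·m.
ω = 2π·441/60 = 46.18 rad/s, so P_max = T_max·ω = 2.569×10^5 W.

257 kW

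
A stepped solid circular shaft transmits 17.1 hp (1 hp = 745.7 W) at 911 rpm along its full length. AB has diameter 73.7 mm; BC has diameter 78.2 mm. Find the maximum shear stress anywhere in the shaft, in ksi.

0.247 ksi

ω = 2π·911/60 = 95.40 rad/s, so T = P/ω = 17.1×745.7 / 95.40 = 133.7 N·m.
Under the same torque, τ_max = 16T/(πd³) is largest where d is smallest — segment AB (d = 73.7 mm).
τ_max = 16·133.7/(π·(0.0737)³) = 1.701×10^6 Pa.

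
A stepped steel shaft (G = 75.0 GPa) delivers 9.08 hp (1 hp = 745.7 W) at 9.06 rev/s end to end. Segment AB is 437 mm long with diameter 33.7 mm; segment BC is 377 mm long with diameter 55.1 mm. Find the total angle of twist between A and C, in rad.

0.00613 rad

ω = 2π·9.06 = 56.93 rad/s, so T = P/ω = 9.08×745.7 / 56.93 = 118.9 N·m.
J_AB = π(0.0337)⁴/32 = 1.27×10^-7 m⁴; J_BC = π(0.0551)⁴/32 = 9.05×10^-7 m⁴.
θ = (T/G)·Σ L_i/J_i = (118.9/75.0×10⁹)·(0.437/1.27×10^-7 + 0.377/9.05×10^-7) = 6.134×10^-3 rad.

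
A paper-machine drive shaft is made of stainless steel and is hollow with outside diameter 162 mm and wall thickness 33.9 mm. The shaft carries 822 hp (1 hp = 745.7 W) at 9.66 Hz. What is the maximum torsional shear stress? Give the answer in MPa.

ω = 2π·9.66 = 60.70 rad/s, so T = P/ω = 822×745.7 / 60.70 = 10100 N·m.
J = π(d_o⁴ − d_i⁴)/32 = π(0.162⁴ − 0.0942⁴)/32 = 5.989×10^-5 m⁴.
τ_max = T·r/J = 10100 × 0.0810 / 5.989×10^-5 = 1.366×10^7 Pa.

13.7 MPa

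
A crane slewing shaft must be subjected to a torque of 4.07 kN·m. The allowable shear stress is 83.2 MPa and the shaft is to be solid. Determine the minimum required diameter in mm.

62.9 mm

For a solid shaft τ_max = 16T/(πd³), so d = (16T/(π τ_allow))^(1/3) = (16·4070/(π·8.32×10^7))^(1/3) = 0.06292 m.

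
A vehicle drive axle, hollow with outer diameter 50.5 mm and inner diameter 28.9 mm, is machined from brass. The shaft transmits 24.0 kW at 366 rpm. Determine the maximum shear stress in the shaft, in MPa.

ω = 2π·366/60 = 38.33 rad/s, so T = P/ω = 24.0×10³ / 38.33 = 626.2 N·m.
J = π(d_o⁴ − d_i⁴)/32 = π(0.0505⁴ − 0.0289⁴)/32 = 5.700×10^-7 m⁴.
τ_max = T·r/J = 626.2 × 0.0253 / 5.700×10^-7 = 2.774×10^7 Pa.

27.7 MPa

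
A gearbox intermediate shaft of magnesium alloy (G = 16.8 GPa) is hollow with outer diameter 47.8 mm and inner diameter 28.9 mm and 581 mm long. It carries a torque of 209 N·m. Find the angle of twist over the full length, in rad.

J = π(d_o⁴ − d_i⁴)/32 = π(0.0478⁴ − 0.0289⁴)/32 = 4.440×10^-7 m⁴.
θ = T·L/(G·J) = 209.0 × 0.581 / (16.8×10⁹ × 4.440×10^-7) = 0.01628 rad.

0.0163 rad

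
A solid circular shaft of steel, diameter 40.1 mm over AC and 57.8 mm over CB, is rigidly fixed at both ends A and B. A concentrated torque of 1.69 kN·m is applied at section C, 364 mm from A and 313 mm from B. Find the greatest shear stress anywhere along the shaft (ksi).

Compatibility: T_A·a/J_AC = T_B·b/J_CB with T_A + T_B = T₀.
J_AC = 2.54×10^-7 m⁴, J_CB = 1.10×10^-6 m⁴, so T_A = T₀·(J_AC/a)/((J_AC/a)+(J_CB/b)) = 280.7 N·m, T_B = 1409 N·m.
τ in each portion: τ_AC = 2.22×10^7 Pa, τ_CB = 3.72×10^7 Pa; maximum is in CB.
τ_max = T_CB·r/J = 1409·0.0289/1.10×10^-6 = 3.717×10^7 Pa.

5.39 ksi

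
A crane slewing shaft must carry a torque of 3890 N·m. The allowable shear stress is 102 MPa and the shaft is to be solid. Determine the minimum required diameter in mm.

For a solid shaft τ_max = 16T/(πd³), so d = (16T/(π τ_allow))^(1/3) = (16·3890/(π·1.02×10^8))^(1/3) = 0.05791 m.

57.9 mm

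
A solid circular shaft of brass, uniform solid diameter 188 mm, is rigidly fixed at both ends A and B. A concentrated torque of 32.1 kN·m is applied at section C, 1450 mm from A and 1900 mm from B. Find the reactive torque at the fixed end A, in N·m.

18200 N·m

With uniform GJ and both ends fixed, compatibility θ_AC = θ_CB gives T_A·a = T_B·b, together with T_A + T_B = T₀.
T_A = T₀·b/(a+b) = 32100·1900/3350 = 18210 N·m; T_B = 13890 N·m.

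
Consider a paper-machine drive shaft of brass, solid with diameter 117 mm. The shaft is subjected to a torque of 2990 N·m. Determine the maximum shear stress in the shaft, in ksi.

J = πd⁴/32 = π(0.117)⁴/32 = 1.840×10^-5 m⁴.
τ_max = T·r/J = 2990 × 0.0585 / 1.840×10^-5 = 9.508×10^6 Pa.

1.38 ksi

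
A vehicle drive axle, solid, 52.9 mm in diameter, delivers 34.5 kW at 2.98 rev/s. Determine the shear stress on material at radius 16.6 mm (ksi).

5.77 ksi

ω = 2π·2.98 = 18.72 rad/s, so T = P/ω = 34.5×10³ / 18.72 = 1843 N·m.
J = πd⁴/32 = π(0.0529)⁴/32 = 7.688×10^-7 m⁴.
Shear stress varies linearly with radius: τ = T·r/J = 1843 × 0.0166 / 7.688×10^-7 = 3.978×10^7 Pa.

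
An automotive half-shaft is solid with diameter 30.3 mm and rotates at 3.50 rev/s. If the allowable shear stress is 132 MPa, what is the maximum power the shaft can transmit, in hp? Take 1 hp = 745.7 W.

J = πd⁴/32 = π(0.0303)⁴/32 = 8.275×10^-8 m⁴.
T_max = τ_allow·J/r = 1.32×10^8 × 8.275×10^-8 / 0.0152 = 721.0 N·m.
ω = 2π·3.50 = 21.99 rad/s, so P_max = T_max·ω = 1.586×10^4 W.

21.3 hp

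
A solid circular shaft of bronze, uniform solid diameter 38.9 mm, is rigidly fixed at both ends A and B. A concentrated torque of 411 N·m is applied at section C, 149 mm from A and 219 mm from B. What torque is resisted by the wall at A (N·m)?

With uniform GJ and both ends fixed, compatibility θ_AC = θ_CB gives T_A·a = T_B·b, together with T_A + T_B = T₀.
T_A = T₀·b/(a+b) = 411.0·219/368.0 = 244.6 N·m; T_B = 166.4 N·m.

245 N·m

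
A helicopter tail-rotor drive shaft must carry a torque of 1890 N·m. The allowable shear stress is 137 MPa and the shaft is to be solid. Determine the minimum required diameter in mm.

For a solid shaft τ_max = 16T/(πd³), so d = (16T/(π τ_allow))^(1/3) = (16·1890/(π·1.37×10^8))^(1/3) = 0.04126 m.

41.3 mm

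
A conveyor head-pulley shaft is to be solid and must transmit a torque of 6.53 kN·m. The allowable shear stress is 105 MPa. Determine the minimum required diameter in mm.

68.2 mm

For a solid shaft τ_max = 16T/(πd³), so d = (16T/(π τ_allow))^(1/3) = (16·6530/(π·1.05×10^8))^(1/3) = 0.06817 m.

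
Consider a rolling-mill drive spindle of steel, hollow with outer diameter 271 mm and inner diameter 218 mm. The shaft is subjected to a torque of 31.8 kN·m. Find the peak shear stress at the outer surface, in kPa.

14000 kPa

J = π(d_o⁴ − d_i⁴)/32 = π(0.271⁴ − 0.218⁴)/32 = 3.078×10^-4 m⁴.
τ_max = T·r/J = 31800 × 0.136 / 3.078×10^-4 = 1.400×10^7 Pa.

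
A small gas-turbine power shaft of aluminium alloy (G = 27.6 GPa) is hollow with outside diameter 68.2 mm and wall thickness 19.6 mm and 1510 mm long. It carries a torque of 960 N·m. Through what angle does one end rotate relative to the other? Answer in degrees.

1.46°

J = π(d_o⁴ − d_i⁴)/32 = π(0.0682⁴ − 0.0290⁴)/32 = 2.054×10^-6 m⁴.
θ = T·L/(G·J) = 960.0 × 1.51 / (27.6×10⁹ × 2.054×10^-6) = 0.02556 rad.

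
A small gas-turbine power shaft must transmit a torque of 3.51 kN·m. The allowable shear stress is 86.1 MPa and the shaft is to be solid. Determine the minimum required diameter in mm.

59.2 mm

For a solid shaft τ_max = 16T/(πd³), so d = (16T/(π τ_allow))^(1/3) = (16·3510/(π·8.61×10^7))^(1/3) = 0.05921 m.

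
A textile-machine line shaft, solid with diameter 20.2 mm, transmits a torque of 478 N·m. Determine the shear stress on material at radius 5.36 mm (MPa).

J = πd⁴/32 = π(0.0202)⁴/32 = 1.635×10^-8 m⁴.
Shear stress varies linearly with radius: τ = T·r/J = 478.0 × 0.00536 / 1.635×10^-8 = 1.567×10^8 Pa.

157 MPa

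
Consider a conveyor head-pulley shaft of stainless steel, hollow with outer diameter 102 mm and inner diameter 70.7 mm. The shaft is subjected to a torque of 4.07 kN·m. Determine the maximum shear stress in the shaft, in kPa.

J = π(d_o⁴ − d_i⁴)/32 = π(0.102⁴ − 0.0707⁴)/32 = 8.174×10^-6 m⁴.
τ_max = T·r/J = 4070 × 0.0510 / 8.174×10^-6 = 2.539×10^7 Pa.

25400 kPa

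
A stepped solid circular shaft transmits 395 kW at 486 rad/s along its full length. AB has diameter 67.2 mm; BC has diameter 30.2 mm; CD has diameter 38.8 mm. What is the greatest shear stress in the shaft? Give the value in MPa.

150 MPa

ω = 486 rad/s, so T = P/ω = 395×10³ / 486.0 = 812.8 N·m.
Under the same torque, τ_max = 16T/(πd³) is largest where d is smallest — segment BC (d = 30.2 mm).
τ_max = 16·812.8/(π·(0.0302)³) = 1.503×10^8 Pa.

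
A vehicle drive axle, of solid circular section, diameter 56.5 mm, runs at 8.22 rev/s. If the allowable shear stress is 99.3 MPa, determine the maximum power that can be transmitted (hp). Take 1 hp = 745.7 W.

244 hp

J = πd⁴/32 = π(0.0565)⁴/32 = 1.000×10^-6 m⁴.
T_max = τ_allow·J/r = 9.93×10^7 × 1.000×10^-6 / 0.0283 = 3517 N·m.
ω = 2π·8.22 = 51.65 rad/s, so P_max = T_max·ω = 1.816×10^5 W.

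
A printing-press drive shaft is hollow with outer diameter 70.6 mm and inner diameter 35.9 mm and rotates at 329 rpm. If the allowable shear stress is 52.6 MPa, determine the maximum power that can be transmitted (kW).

J = π(d_o⁴ − d_i⁴)/32 = π(0.0706⁴ − 0.0359⁴)/32 = 2.276×10^-6 m⁴.
T_max = τ_allow·J/r = 5.26×10^7 × 2.276×10^-6 / 0.0353 = 3391 N·m.
ω = 2π·329/60 = 34.45 rad/s, so P_max = T_max·ω = 1.168×10^5 W.

117 kW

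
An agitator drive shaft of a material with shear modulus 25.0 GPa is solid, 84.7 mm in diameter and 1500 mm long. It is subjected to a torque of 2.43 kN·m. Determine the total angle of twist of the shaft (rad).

J = πd⁴/32 = π(0.0847)⁴/32 = 5.053×10^-6 m⁴.
θ = T·L/(G·J) = 2430 × 1.50 / (25.0×10⁹ × 5.053×10^-6) = 0.02886 rad.

0.0289 rad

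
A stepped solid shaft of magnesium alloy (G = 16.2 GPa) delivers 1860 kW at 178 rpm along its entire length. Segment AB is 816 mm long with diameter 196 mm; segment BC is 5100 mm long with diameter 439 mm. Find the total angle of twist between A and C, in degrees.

ω = 2π·178/60 = 18.64 rad/s, so T = P/ω = 1860×10³ / 18.64 = 99780 N·m.
J_AB = π(0.196)⁴/32 = 1.45×10^-4 m⁴; J_BC = π(0.439)⁴/32 = 3.65×10^-3 m⁴.
θ = (T/G)·Σ L_i/J_i = (99780/16.2×10⁹)·(0.816/1.45×10^-4 + 5.10/3.65×10^-3) = 0.04331 rad.

2.48°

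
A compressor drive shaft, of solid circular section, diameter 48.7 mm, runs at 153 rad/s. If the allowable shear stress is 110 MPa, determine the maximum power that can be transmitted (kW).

J = πd⁴/32 = π(0.0487)⁴/32 = 5.522×10^-7 m⁴.
T_max = τ_allow·J/r = 1.10×10^8 × 5.522×10^-7 / 0.0244 = 2495 N·m.
ω = 153 rad/s, so P_max = T_max·ω = 3.817×10^5 W.

382 kW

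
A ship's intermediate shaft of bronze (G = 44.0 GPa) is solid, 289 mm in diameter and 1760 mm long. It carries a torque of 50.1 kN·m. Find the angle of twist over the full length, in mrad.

2.93 mrad

J = πd⁴/32 = π(0.289)⁴/32 = 6.848×10^-4 m⁴.
θ = T·L/(G·J) = 50100 × 1.76 / (44.0×10⁹ × 6.848×10^-4) = 2.926×10^-3 rad.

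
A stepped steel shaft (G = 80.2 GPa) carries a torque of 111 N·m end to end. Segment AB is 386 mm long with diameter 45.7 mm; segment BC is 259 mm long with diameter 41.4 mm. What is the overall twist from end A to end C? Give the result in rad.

0.00249 rad

J_AB = π(0.0457)⁴/32 = 4.28×10^-7 m⁴; J_BC = π(0.0414)⁴/32 = 2.88×10^-7 m⁴.
θ = (T/G)·Σ L_i/J_i = (111.0/80.2×10⁹)·(0.386/4.28×10^-7 + 0.259/2.88×10^-7) = 2.491×10^-3 rad.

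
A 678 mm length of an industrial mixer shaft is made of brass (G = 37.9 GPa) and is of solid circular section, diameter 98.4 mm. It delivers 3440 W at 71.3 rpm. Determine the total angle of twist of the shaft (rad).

ω = 2π·71.3/60 = 7.467 rad/s, so T = P/ω = 3440 / 7.467 = 460.7 N·m.
J = πd⁴/32 = π(0.0984)⁴/32 = 9.204×10^-6 m⁴.
θ = T·L/(G·J) = 460.7 × 0.678 / (37.9×10⁹ × 9.204×10^-6) = 8.955×10^-4 rad.

8.95e-4 rad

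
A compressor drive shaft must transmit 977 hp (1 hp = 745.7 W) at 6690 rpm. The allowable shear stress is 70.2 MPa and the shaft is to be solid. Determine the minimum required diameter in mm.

42.3 mm

ω = 2π·6690/60 = 700.6 rad/s, so T = P/ω = 977×745.7 / 700.6 = 1040 N·m.
For a solid shaft τ_max = 16T/(πd³), so d = (16T/(π τ_allow))^(1/3) = (16·1040/(π·7.02×10^7))^(1/3) = 0.04226 m.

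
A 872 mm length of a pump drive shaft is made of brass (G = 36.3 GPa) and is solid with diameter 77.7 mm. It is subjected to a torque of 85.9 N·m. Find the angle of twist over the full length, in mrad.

J = πd⁴/32 = π(0.0777)⁴/32 = 3.578×10^-6 m⁴.
θ = T·L/(G·J) = 85.90 × 0.872 / (36.3×10⁹ × 3.578×10^-6) = 5.767×10^-4 rad.

0.577 mrad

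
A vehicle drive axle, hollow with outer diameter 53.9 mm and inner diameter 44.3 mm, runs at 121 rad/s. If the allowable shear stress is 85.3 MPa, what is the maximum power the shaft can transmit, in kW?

173 kW

J = π(d_o⁴ − d_i⁴)/32 = π(0.0539⁴ − 0.0443⁴)/32 = 4.505×10^-7 m⁴.
T_max = τ_allow·J/r = 8.53×10^7 × 4.505×10^-7 / 0.0269 = 1426 N·m.
ω = 121 rad/s, so P_max = T_max·ω = 1.725×10^5 W.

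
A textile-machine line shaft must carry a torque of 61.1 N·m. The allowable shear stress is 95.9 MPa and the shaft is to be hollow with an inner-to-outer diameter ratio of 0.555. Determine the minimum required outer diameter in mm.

15.3 mm

For a hollow shaft with d_i/d_o = 0.555: τ_max = 16T/(π d_o³ (1−k⁴)), so d_o = [16T/(π τ_allow (1−k⁴))]^(1/3) = [16·61.10/(π·9.59×10^7·0.9051)]^(1/3) = 0.01530 m.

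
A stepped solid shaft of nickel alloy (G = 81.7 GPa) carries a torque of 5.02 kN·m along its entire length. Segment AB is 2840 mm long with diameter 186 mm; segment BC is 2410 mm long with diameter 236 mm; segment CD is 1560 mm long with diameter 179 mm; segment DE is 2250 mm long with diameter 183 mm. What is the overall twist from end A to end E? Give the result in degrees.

0.239°

J_AB = π(0.186)⁴/32 = 1.18×10^-4 m⁴; J_BC = π(0.236)⁴/32 = 3.05×10^-4 m⁴; J_CD = π(0.179)⁴/32 = 1.01×10^-4 m⁴; J_DE = π(0.183)⁴/32 = 1.10×10^-4 m⁴.
θ = (T/G)·Σ L_i/J_i = (5020/81.7×10⁹)·(2.84/1.18×10^-4 + 2.41/3.05×10^-4 + 1.56/1.01×10^-4 + 2.25/1.10×10^-4) = 4.178×10^-3 rad.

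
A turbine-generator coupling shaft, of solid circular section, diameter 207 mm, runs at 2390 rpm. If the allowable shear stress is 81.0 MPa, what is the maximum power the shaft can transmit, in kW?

35300 kW

J = πd⁴/32 = π(0.207)⁴/32 = 1.803×10^-4 m⁴.
T_max = τ_allow·J/r = 8.10×10^7 × 1.803×10^-4 / 0.103 = 141100 N·m.
ω = 2π·2390/60 = 250.3 rad/s, so P_max = T_max·ω = 3.531×10^7 W.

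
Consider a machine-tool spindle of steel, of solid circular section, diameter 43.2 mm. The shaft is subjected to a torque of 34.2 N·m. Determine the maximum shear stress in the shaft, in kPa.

J = πd⁴/32 = π(0.0432)⁴/32 = 3.419×10^-7 m⁴.
τ_max = T·r/J = 34.20 × 0.0216 / 3.419×10^-7 = 2.160×10^6 Pa.

2160 kPa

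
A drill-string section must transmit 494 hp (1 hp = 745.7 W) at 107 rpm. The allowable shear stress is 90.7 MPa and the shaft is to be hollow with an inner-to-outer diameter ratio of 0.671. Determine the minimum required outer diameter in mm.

132 mm

ω = 2π·107/60 = 11.21 rad/s, so T = P/ω = 494×745.7 / 11.21 = 32880 N·m.
For a hollow shaft with d_i/d_o = 0.671: τ_max = 16T/(π d_o³ (1−k⁴)), so d_o = [16T/(π τ_allow (1−k⁴))]^(1/3) = [16·32880/(π·9.07×10^7·0.7973)]^(1/3) = 0.1323 m.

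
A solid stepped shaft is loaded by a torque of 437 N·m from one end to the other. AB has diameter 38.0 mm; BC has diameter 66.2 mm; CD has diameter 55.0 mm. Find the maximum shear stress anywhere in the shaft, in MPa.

Under the same torque, τ_max = 16T/(πd³) is largest where d is smallest — segment AB (d = 38.0 mm).
τ_max = 16·437.0/(π·(0.0380)³) = 4.056×10^7 Pa.

40.6 MPa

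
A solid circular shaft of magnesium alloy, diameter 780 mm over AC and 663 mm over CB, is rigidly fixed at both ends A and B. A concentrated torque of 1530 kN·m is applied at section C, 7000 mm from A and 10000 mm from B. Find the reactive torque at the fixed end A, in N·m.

1.12e6 N·m

Compatibility: T_A·a/J_AC = T_B·b/J_CB with T_A + T_B = T₀.
J_AC = 0.0363 m⁴, J_CB = 0.0190 m⁴, so T_A = T₀·(J_AC/a)/((J_AC/a)+(J_CB/b)) = 1.121e6 N·m, T_B = 409500 N·m.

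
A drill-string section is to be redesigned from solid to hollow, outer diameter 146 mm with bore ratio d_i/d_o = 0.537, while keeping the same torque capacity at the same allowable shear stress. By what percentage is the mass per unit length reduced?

Equal τ_max and T ⇒ the solid shaft needs d_s³ = d_o³(1−k⁴), so d_s = 146·(1−0.537⁴)^(1/3) = 141.8 mm.
Area ratio A_h/A_s = d_o²(1−k²)/d_s² = (1−k²)/(1−k⁴)^(2/3) = 0.7540.
Mass saving = 1 − 0.7540 = 24.6 %.

24.6 %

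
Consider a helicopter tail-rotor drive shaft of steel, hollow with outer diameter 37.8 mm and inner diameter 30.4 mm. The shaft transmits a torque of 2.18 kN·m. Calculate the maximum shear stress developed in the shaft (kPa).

353000 kPa

J = π(d_o⁴ − d_i⁴)/32 = π(0.0378⁴ − 0.0304⁴)/32 = 1.166×10^-7 m⁴.
τ_max = T·r/J = 2180 × 0.0189 / 1.166×10^-7 = 3.534×10^8 Pa.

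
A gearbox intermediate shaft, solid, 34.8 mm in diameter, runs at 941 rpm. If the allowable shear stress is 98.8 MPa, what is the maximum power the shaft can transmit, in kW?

J = πd⁴/32 = π(0.0348)⁴/32 = 1.440×10^-7 m⁴.
T_max = τ_allow·J/r = 9.88×10^7 × 1.440×10^-7 / 0.0174 = 817.6 N·m.
ω = 2π·941/60 = 98.54 rad/s, so P_max = T_max·ω = 8.056×10^4 W.

80.6 kW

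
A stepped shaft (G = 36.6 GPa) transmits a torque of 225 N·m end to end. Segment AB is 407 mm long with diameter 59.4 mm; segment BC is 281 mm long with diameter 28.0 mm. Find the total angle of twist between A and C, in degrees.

J_AB = π(0.0594)⁴/32 = 1.22×10^-6 m⁴; J_BC = π(0.0280)⁴/32 = 6.03×10^-8 m⁴.
θ = (T/G)·Σ L_i/J_i = (225.0/36.6×10⁹)·(0.407/1.22×10^-6 + 0.281/6.03×10^-8) = 0.03067 rad.

1.76°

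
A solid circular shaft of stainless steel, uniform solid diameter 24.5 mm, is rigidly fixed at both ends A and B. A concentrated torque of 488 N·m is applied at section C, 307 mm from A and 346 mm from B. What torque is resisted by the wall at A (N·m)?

With uniform GJ and both ends fixed, compatibility θ_AC = θ_CB gives T_A·a = T_B·b, together with T_A + T_B = T₀.
T_A = T₀·b/(a+b) = 488.0·346/653.0 = 258.6 N·m; T_B = 229.4 N·m.

259 N·m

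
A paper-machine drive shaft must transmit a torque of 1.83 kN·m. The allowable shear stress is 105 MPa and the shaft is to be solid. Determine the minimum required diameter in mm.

44.6 mm

For a solid shaft τ_max = 16T/(πd³), so d = (16T/(π τ_allow))^(1/3) = (16·1830/(π·1.05×10^8))^(1/3) = 0.04461 m.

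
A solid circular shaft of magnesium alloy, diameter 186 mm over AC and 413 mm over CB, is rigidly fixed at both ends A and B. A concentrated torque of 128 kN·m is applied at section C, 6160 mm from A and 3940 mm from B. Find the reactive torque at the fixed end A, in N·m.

3280 N·m

Compatibility: T_A·a/J_AC = T_B·b/J_CB with T_A + T_B = T₀.
J_AC = 1.18×10^-4 m⁴, J_CB = 2.86×10^-3 m⁴, so T_A = T₀·(J_AC/a)/((J_AC/a)+(J_CB/b)) = 3282 N·m, T_B = 124700 N·m.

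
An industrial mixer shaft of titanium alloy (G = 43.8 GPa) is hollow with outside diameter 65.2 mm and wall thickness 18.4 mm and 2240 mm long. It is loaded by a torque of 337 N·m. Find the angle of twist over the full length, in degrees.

0.577°

J = π(d_o⁴ − d_i⁴)/32 = π(0.0652⁴ − 0.0284⁴)/32 = 1.710×10^-6 m⁴.
θ = T·L/(G·J) = 337.0 × 2.24 / (43.8×10⁹ × 1.710×10^-6) = 0.01008 rad.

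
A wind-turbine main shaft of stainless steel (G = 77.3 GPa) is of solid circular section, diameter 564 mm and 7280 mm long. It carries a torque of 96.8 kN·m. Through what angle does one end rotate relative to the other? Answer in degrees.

J = πd⁴/32 = π(0.564)⁴/32 = 9.934×10^-3 m⁴.
θ = T·L/(G·J) = 96800 × 7.28 / (77.3×10⁹ × 9.934×10^-3) = 9.177×10^-4 rad.

0.0526°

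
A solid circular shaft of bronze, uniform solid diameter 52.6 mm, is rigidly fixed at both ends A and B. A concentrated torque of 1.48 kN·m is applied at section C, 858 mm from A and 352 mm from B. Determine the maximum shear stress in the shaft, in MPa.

36.7 MPa

With uniform GJ and both ends fixed, compatibility θ_AC = θ_CB gives T_A·a = T_B·b, together with T_A + T_B = T₀.
T_A = T₀·b/(a+b) = 1480·352/1210 = 430.5 N·m; T_B = 1049 N·m.
τ in each portion: τ_AC = 1.51×10^7 Pa, τ_CB = 3.67×10^7 Pa; maximum is in CB.
τ_max = T_CB·r/J = 1049·0.0263/7.52×10^-7 = 3.673×10^7 Pa.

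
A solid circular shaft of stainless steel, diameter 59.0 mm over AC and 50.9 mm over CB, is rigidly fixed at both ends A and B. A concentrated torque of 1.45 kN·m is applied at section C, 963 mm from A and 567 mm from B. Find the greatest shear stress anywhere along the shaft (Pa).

2.71e7 Pa

Compatibility: T_A·a/J_AC = T_B·b/J_CB with T_A + T_B = T₀.
J_AC = 1.19×10^-6 m⁴, J_CB = 6.59×10^-7 m⁴, so T_A = T₀·(J_AC/a)/((J_AC/a)+(J_CB/b)) = 747.1 N·m, T_B = 702.9 N·m.
τ in each portion: τ_AC = 1.85×10^7 Pa, τ_CB = 2.71×10^7 Pa; maximum is in CB.
τ_max = T_CB·r/J = 702.9·0.0255/6.59×10^-7 = 2.715×10^7 Pa.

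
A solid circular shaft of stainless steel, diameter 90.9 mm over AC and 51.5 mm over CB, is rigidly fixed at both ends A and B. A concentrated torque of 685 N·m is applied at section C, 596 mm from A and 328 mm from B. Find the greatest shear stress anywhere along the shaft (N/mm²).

4.03 N/mm²

Compatibility: T_A·a/J_AC = T_B·b/J_CB with T_A + T_B = T₀.
J_AC = 6.70×10^-6 m⁴, J_CB = 6.91×10^-7 m⁴, so T_A = T₀·(J_AC/a)/((J_AC/a)+(J_CB/b)) = 577.0 N·m, T_B = 108.0 N·m.
τ in each portion: τ_AC = 3.91×10^6 Pa, τ_CB = 4.03×10^6 Pa; maximum is in CB.
τ_max = T_CB·r/J = 108.0·0.0257/6.91×10^-7 = 4.028×10^6 Pa.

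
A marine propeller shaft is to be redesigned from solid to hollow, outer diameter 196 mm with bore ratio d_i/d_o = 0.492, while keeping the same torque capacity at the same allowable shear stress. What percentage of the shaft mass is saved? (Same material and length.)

21.1 %

Equal τ_max and T ⇒ the solid shaft needs d_s³ = d_o³(1−k⁴), so d_s = 196·(1−0.492⁴)^(1/3) = 192.1 mm.
Area ratio A_h/A_s = d_o²(1−k²)/d_s² = (1−k²)/(1−k⁴)^(2/3) = 0.7891.
Mass saving = 1 − 0.7891 = 21.1 %.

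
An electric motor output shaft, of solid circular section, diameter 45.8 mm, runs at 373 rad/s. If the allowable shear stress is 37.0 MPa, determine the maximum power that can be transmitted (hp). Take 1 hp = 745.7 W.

349 hp

J = πd⁴/32 = π(0.0458)⁴/32 = 4.320×10^-7 m⁴.
T_max = τ_allow·J/r = 3.70×10^7 × 4.320×10^-7 / 0.0229 = 698.0 N·m.
ω = 373 rad/s, so P_max = T_max·ω = 2.603×10^5 W.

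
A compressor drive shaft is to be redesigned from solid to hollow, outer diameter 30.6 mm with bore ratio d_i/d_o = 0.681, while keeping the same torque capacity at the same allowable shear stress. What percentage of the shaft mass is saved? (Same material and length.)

Equal τ_max and T ⇒ the solid shaft needs d_s³ = d_o³(1−k⁴), so d_s = 30.6·(1−0.681⁴)^(1/3) = 28.23 mm.
Area ratio A_h/A_s = d_o²(1−k²)/d_s² = (1−k²)/(1−k⁴)^(2/3) = 0.6302.
Mass saving = 1 − 0.6302 = 37.0 %.

37.0 %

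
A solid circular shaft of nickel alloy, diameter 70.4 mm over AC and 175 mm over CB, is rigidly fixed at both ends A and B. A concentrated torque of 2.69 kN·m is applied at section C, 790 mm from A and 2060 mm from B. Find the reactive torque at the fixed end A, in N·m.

172 N·m

Compatibility: T_A·a/J_AC = T_B·b/J_CB with T_A + T_B = T₀.
J_AC = 2.41×10^-6 m⁴, J_CB = 9.21×10^-5 m⁴, so T_A = T₀·(J_AC/a)/((J_AC/a)+(J_CB/b)) = 172.0 N·m, T_B = 2518 N·m.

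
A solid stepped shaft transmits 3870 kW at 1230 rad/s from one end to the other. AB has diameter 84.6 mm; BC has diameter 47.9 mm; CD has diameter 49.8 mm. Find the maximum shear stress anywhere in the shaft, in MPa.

146 MPa

ω = 1230 rad/s, so T = P/ω = 3870×10³ / 1230 = 3146 N·m.
Under the same torque, τ_max = 16T/(πd³) is largest where d is smallest — segment BC (d = 47.9 mm).
τ_max = 16·3146/(π·(0.0479)³) = 1.458×10^8 Pa.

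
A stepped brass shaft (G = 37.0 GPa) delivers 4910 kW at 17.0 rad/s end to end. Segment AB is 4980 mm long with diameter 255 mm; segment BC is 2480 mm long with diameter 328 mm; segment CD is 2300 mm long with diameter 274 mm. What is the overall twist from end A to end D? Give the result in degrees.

8.20°

ω = 17.0 rad/s, so T = P/ω = 4910×10³ / 17.00 = 288800 N·m.
J_AB = π(0.255)⁴/32 = 4.15×10^-4 m⁴; J_BC = π(0.328)⁴/32 = 1.14×10^-3 m⁴; J_CD = π(0.274)⁴/32 = 5.53×10^-4 m⁴.
θ = (T/G)·Σ L_i/J_i = (288800/37.0×10⁹)·(4.98/4.15×10^-4 + 2.48/1.14×10^-3 + 2.30/5.53×10^-4) = 0.1431 rad.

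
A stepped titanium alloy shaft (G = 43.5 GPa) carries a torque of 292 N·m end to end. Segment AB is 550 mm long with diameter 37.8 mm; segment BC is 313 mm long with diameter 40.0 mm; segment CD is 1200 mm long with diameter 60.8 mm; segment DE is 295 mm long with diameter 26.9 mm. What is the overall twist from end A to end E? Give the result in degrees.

4.09°

J_AB = π(0.0378)⁴/32 = 2.00×10^-7 m⁴; J_BC = π(0.0400)⁴/32 = 2.51×10^-7 m⁴; J_CD = π(0.0608)⁴/32 = 1.34×10^-6 m⁴; J_DE = π(0.0269)⁴/32 = 5.14×10^-8 m⁴.
θ = (T/G)·Σ L_i/J_i = (292.0/43.5×10⁹)·(0.550/2.00×10^-7 + 0.313/2.51×10^-7 + 1.20/1.34×10^-6 + 0.295/5.14×10^-8) = 0.07131 rad.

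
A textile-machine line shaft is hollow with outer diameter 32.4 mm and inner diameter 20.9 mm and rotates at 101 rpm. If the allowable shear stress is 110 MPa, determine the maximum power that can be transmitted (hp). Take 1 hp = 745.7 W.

J = π(d_o⁴ − d_i⁴)/32 = π(0.0324⁴ − 0.0209⁴)/32 = 8.946×10^-8 m⁴.
T_max = τ_allow·J/r = 1.10×10^8 × 8.946×10^-8 / 0.0162 = 607.4 N·m.
ω = 2π·101/60 = 10.58 rad/s, so P_max = T_max·ω = 6424 W.

8.62 hp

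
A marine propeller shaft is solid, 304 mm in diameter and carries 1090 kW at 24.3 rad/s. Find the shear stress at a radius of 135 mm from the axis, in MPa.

7.22 MPa

ω = 24.3 rad/s, so T = P/ω = 1090×10³ / 24.30 = 44860 N·m.
J = πd⁴/32 = π(0.304)⁴/32 = 8.385×10^-4 m⁴.
Shear stress varies linearly with radius: τ = T·r/J = 44860 × 0.135 / 8.385×10^-4 = 7.222×10^6 Pa.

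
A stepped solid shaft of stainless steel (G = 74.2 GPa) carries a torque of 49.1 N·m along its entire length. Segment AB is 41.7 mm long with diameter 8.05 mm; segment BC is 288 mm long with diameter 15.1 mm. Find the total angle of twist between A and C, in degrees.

J_AB = π(0.00805)⁴/32 = 4.12×10^-10 m⁴; J_BC = π(0.0151)⁴/32 = 5.10×10^-9 m⁴.
θ = (T/G)·Σ L_i/J_i = (49.10/74.2×10⁹)·(0.0417/4.12×10^-10 + 0.288/5.10×10^-9) = 0.1043 rad.

5.97°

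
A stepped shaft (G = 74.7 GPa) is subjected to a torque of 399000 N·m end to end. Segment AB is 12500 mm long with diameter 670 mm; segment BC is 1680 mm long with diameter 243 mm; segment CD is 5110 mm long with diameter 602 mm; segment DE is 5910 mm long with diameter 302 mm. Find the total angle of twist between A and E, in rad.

0.0704 rad

J_AB = π(0.670)⁴/32 = 0.0198 m⁴; J_BC = π(0.243)⁴/32 = 3.42×10^-4 m⁴; J_CD = π(0.602)⁴/32 = 0.0129 m⁴; J_DE = π(0.302)⁴/32 = 8.17×10^-4 m⁴.
θ = (T/G)·Σ L_i/J_i = (399000/74.7×10⁹)·(12.5/0.0198 + 1.68/3.42×10^-4 + 5.11/0.0129 + 5.91/8.17×10^-4) = 0.07036 rad.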